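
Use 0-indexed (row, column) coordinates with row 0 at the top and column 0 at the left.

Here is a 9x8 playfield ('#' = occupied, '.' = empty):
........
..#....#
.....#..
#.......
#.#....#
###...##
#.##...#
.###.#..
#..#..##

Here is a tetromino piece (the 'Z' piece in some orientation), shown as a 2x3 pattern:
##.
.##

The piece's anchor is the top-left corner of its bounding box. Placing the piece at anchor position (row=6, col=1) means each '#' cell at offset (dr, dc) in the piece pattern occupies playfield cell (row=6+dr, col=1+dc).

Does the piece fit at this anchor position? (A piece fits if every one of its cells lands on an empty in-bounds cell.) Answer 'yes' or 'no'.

Answer: no

Derivation:
Check each piece cell at anchor (6, 1):
  offset (0,0) -> (6,1): empty -> OK
  offset (0,1) -> (6,2): occupied ('#') -> FAIL
  offset (1,1) -> (7,2): occupied ('#') -> FAIL
  offset (1,2) -> (7,3): occupied ('#') -> FAIL
All cells valid: no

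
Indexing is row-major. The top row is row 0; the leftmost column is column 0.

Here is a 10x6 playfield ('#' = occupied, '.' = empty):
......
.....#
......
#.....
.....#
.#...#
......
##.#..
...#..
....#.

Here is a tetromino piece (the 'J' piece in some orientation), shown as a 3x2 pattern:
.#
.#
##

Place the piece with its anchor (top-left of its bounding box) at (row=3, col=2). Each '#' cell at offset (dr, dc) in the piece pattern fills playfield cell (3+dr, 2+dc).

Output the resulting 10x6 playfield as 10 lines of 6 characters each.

Fill (3+0,2+1) = (3,3)
Fill (3+1,2+1) = (4,3)
Fill (3+2,2+0) = (5,2)
Fill (3+2,2+1) = (5,3)

Answer: ......
.....#
......
#..#..
...#.#
.###.#
......
##.#..
...#..
....#.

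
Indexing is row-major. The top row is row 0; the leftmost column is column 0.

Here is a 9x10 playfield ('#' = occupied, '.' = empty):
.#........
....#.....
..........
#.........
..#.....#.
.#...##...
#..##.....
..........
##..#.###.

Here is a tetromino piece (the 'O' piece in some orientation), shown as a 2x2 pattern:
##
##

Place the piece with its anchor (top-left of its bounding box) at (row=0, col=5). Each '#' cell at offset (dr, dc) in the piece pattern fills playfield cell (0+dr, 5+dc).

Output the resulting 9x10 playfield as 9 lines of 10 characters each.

Fill (0+0,5+0) = (0,5)
Fill (0+0,5+1) = (0,6)
Fill (0+1,5+0) = (1,5)
Fill (0+1,5+1) = (1,6)

Answer: .#...##...
....###...
..........
#.........
..#.....#.
.#...##...
#..##.....
..........
##..#.###.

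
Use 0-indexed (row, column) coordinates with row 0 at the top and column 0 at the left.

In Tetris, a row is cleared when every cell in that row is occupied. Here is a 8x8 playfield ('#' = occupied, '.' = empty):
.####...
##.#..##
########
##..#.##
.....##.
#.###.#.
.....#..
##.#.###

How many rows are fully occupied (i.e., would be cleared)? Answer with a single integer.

Answer: 1

Derivation:
Check each row:
  row 0: 4 empty cells -> not full
  row 1: 3 empty cells -> not full
  row 2: 0 empty cells -> FULL (clear)
  row 3: 3 empty cells -> not full
  row 4: 6 empty cells -> not full
  row 5: 3 empty cells -> not full
  row 6: 7 empty cells -> not full
  row 7: 2 empty cells -> not full
Total rows cleared: 1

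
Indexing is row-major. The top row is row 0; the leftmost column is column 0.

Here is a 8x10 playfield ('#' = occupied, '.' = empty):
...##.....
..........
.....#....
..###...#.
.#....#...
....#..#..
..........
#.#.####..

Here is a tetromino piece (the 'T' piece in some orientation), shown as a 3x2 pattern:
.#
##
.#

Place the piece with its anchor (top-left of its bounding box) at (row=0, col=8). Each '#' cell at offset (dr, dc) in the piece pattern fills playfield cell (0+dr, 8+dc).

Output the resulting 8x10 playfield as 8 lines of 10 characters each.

Answer: ...##....#
........##
.....#...#
..###...#.
.#....#...
....#..#..
..........
#.#.####..

Derivation:
Fill (0+0,8+1) = (0,9)
Fill (0+1,8+0) = (1,8)
Fill (0+1,8+1) = (1,9)
Fill (0+2,8+1) = (2,9)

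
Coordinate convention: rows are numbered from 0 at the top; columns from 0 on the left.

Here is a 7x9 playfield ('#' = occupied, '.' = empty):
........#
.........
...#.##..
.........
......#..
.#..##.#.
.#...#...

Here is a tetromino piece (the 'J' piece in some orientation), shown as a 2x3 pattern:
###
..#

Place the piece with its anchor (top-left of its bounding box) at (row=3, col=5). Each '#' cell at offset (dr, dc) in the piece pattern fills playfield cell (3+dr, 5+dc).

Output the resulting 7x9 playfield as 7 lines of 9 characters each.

Answer: ........#
.........
...#.##..
.....###.
......##.
.#..##.#.
.#...#...

Derivation:
Fill (3+0,5+0) = (3,5)
Fill (3+0,5+1) = (3,6)
Fill (3+0,5+2) = (3,7)
Fill (3+1,5+2) = (4,7)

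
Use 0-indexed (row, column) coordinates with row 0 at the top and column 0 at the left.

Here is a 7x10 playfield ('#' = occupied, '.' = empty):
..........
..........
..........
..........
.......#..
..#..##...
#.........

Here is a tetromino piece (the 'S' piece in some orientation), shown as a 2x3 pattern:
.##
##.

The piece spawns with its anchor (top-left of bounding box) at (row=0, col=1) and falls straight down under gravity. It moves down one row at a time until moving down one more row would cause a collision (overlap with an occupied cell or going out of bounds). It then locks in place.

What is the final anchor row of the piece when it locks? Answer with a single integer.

Spawn at (row=0, col=1). Try each row:
  row 0: fits
  row 1: fits
  row 2: fits
  row 3: fits
  row 4: blocked -> lock at row 3

Answer: 3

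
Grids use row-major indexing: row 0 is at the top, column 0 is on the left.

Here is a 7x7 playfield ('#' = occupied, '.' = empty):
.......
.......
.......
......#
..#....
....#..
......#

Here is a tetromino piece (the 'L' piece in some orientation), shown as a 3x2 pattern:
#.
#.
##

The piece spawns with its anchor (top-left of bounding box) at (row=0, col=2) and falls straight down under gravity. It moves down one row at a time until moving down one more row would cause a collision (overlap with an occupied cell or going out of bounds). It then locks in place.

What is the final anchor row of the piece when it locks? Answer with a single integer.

Answer: 1

Derivation:
Spawn at (row=0, col=2). Try each row:
  row 0: fits
  row 1: fits
  row 2: blocked -> lock at row 1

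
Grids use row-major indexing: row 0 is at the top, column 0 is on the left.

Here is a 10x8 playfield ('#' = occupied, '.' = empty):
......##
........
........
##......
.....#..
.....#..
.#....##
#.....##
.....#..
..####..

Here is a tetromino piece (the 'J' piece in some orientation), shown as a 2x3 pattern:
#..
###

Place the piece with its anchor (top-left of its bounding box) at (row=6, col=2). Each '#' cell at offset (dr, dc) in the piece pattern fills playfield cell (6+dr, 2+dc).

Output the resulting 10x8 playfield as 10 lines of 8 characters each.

Fill (6+0,2+0) = (6,2)
Fill (6+1,2+0) = (7,2)
Fill (6+1,2+1) = (7,3)
Fill (6+1,2+2) = (7,4)

Answer: ......##
........
........
##......
.....#..
.....#..
.##...##
#.###.##
.....#..
..####..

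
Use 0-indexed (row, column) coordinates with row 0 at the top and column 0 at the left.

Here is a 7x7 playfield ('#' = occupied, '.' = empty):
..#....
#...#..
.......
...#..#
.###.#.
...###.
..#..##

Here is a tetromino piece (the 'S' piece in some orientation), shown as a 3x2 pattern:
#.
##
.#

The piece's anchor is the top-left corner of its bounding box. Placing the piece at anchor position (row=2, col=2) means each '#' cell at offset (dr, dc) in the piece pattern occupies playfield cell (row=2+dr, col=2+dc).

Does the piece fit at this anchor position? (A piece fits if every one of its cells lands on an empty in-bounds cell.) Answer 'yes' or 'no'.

Answer: no

Derivation:
Check each piece cell at anchor (2, 2):
  offset (0,0) -> (2,2): empty -> OK
  offset (1,0) -> (3,2): empty -> OK
  offset (1,1) -> (3,3): occupied ('#') -> FAIL
  offset (2,1) -> (4,3): occupied ('#') -> FAIL
All cells valid: no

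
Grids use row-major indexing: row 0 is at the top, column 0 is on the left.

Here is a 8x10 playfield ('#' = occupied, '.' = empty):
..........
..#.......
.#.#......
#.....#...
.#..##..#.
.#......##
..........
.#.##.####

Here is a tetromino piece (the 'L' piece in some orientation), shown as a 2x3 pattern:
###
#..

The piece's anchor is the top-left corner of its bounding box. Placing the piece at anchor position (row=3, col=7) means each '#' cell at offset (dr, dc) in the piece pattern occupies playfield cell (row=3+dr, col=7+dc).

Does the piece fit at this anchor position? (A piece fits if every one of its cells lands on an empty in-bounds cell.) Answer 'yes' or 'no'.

Answer: yes

Derivation:
Check each piece cell at anchor (3, 7):
  offset (0,0) -> (3,7): empty -> OK
  offset (0,1) -> (3,8): empty -> OK
  offset (0,2) -> (3,9): empty -> OK
  offset (1,0) -> (4,7): empty -> OK
All cells valid: yes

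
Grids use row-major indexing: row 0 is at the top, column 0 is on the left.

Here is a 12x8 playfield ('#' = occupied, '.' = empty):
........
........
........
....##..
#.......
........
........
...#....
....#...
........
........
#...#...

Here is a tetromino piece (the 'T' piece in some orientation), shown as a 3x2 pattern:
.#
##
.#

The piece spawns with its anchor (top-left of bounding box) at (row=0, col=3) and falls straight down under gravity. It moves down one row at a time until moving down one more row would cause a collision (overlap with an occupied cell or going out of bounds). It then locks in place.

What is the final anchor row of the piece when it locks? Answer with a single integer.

Answer: 0

Derivation:
Spawn at (row=0, col=3). Try each row:
  row 0: fits
  row 1: blocked -> lock at row 0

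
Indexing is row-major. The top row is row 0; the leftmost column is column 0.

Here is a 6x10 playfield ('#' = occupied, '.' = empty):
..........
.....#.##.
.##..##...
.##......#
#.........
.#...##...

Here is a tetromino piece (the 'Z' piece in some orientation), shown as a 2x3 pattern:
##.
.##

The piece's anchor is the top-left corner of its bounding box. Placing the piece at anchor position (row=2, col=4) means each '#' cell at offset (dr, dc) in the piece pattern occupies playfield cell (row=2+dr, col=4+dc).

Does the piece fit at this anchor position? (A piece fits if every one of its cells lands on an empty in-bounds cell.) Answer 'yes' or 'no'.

Check each piece cell at anchor (2, 4):
  offset (0,0) -> (2,4): empty -> OK
  offset (0,1) -> (2,5): occupied ('#') -> FAIL
  offset (1,1) -> (3,5): empty -> OK
  offset (1,2) -> (3,6): empty -> OK
All cells valid: no

Answer: no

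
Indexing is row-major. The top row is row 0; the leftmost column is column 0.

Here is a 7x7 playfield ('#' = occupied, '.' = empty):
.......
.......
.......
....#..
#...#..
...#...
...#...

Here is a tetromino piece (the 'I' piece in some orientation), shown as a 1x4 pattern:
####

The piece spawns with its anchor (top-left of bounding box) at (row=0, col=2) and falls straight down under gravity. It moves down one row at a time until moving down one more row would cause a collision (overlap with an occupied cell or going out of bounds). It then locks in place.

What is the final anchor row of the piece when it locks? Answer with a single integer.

Spawn at (row=0, col=2). Try each row:
  row 0: fits
  row 1: fits
  row 2: fits
  row 3: blocked -> lock at row 2

Answer: 2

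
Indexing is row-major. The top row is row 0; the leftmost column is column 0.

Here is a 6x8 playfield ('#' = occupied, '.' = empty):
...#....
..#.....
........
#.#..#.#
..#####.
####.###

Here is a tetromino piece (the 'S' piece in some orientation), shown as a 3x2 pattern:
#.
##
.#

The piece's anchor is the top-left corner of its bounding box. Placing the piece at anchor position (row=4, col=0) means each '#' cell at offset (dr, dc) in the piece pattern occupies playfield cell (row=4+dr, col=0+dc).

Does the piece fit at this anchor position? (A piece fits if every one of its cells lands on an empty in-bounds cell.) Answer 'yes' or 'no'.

Check each piece cell at anchor (4, 0):
  offset (0,0) -> (4,0): empty -> OK
  offset (1,0) -> (5,0): occupied ('#') -> FAIL
  offset (1,1) -> (5,1): occupied ('#') -> FAIL
  offset (2,1) -> (6,1): out of bounds -> FAIL
All cells valid: no

Answer: no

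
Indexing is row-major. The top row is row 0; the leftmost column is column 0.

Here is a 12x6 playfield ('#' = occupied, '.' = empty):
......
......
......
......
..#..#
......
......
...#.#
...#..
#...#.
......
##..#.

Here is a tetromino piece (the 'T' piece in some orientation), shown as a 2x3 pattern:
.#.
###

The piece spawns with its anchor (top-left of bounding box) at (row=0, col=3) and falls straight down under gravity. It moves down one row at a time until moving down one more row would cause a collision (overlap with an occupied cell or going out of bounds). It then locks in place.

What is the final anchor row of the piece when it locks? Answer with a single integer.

Answer: 2

Derivation:
Spawn at (row=0, col=3). Try each row:
  row 0: fits
  row 1: fits
  row 2: fits
  row 3: blocked -> lock at row 2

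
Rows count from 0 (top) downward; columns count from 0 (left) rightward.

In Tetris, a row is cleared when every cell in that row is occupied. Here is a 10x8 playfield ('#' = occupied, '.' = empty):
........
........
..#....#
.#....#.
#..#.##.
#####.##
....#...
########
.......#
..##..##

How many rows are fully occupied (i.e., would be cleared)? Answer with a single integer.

Check each row:
  row 0: 8 empty cells -> not full
  row 1: 8 empty cells -> not full
  row 2: 6 empty cells -> not full
  row 3: 6 empty cells -> not full
  row 4: 4 empty cells -> not full
  row 5: 1 empty cell -> not full
  row 6: 7 empty cells -> not full
  row 7: 0 empty cells -> FULL (clear)
  row 8: 7 empty cells -> not full
  row 9: 4 empty cells -> not full
Total rows cleared: 1

Answer: 1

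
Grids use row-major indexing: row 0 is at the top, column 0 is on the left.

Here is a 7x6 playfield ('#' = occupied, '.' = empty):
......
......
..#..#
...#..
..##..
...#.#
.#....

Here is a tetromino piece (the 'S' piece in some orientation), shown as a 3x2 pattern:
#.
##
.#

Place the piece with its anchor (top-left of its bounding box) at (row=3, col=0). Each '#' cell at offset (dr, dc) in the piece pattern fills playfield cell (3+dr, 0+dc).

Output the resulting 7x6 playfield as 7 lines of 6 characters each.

Answer: ......
......
..#..#
#..#..
####..
.#.#.#
.#....

Derivation:
Fill (3+0,0+0) = (3,0)
Fill (3+1,0+0) = (4,0)
Fill (3+1,0+1) = (4,1)
Fill (3+2,0+1) = (5,1)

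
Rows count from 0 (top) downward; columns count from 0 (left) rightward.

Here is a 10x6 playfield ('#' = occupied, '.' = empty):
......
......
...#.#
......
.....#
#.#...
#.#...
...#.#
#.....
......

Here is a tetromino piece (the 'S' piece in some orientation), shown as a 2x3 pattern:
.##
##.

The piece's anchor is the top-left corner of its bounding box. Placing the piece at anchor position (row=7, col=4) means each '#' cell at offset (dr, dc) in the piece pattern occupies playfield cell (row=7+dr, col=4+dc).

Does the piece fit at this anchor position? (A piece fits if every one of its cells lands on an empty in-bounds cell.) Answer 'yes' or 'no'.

Answer: no

Derivation:
Check each piece cell at anchor (7, 4):
  offset (0,1) -> (7,5): occupied ('#') -> FAIL
  offset (0,2) -> (7,6): out of bounds -> FAIL
  offset (1,0) -> (8,4): empty -> OK
  offset (1,1) -> (8,5): empty -> OK
All cells valid: no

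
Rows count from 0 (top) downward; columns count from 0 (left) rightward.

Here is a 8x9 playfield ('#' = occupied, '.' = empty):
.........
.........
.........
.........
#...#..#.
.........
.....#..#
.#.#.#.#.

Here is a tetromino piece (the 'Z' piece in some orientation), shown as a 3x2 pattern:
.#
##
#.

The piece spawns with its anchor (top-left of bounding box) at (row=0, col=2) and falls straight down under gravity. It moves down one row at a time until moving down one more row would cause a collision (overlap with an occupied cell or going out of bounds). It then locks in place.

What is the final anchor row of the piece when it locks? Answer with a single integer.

Answer: 5

Derivation:
Spawn at (row=0, col=2). Try each row:
  row 0: fits
  row 1: fits
  row 2: fits
  row 3: fits
  row 4: fits
  row 5: fits
  row 6: blocked -> lock at row 5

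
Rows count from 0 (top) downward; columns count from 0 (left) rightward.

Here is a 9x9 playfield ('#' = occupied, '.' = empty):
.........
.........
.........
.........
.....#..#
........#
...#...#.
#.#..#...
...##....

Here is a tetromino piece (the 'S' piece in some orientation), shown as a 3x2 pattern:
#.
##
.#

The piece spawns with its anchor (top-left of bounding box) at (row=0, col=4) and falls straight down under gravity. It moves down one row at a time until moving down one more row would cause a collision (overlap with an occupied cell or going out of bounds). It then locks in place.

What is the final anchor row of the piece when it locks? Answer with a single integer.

Spawn at (row=0, col=4). Try each row:
  row 0: fits
  row 1: fits
  row 2: blocked -> lock at row 1

Answer: 1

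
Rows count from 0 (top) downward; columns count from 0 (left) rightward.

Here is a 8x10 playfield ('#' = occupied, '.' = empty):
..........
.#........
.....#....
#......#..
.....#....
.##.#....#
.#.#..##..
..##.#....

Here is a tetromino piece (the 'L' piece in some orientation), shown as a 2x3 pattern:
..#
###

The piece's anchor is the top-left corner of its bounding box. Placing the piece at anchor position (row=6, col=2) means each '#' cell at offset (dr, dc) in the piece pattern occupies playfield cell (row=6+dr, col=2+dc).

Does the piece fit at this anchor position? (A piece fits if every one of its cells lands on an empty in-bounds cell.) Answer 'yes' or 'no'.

Check each piece cell at anchor (6, 2):
  offset (0,2) -> (6,4): empty -> OK
  offset (1,0) -> (7,2): occupied ('#') -> FAIL
  offset (1,1) -> (7,3): occupied ('#') -> FAIL
  offset (1,2) -> (7,4): empty -> OK
All cells valid: no

Answer: no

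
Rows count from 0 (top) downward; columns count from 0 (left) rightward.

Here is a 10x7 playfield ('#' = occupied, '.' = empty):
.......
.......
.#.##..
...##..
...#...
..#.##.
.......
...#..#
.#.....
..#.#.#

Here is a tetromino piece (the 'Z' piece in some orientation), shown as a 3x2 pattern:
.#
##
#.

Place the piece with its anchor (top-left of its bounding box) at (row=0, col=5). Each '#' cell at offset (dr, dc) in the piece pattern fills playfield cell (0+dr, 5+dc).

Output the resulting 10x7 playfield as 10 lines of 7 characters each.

Answer: ......#
.....##
.#.###.
...##..
...#...
..#.##.
.......
...#..#
.#.....
..#.#.#

Derivation:
Fill (0+0,5+1) = (0,6)
Fill (0+1,5+0) = (1,5)
Fill (0+1,5+1) = (1,6)
Fill (0+2,5+0) = (2,5)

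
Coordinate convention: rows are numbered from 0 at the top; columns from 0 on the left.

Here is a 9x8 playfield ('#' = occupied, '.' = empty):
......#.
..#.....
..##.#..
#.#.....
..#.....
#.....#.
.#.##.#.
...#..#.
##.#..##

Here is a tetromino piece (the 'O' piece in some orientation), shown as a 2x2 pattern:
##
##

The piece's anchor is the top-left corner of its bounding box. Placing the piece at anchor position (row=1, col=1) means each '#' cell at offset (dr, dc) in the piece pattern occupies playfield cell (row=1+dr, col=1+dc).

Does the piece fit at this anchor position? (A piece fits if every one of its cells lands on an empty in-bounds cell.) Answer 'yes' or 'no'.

Check each piece cell at anchor (1, 1):
  offset (0,0) -> (1,1): empty -> OK
  offset (0,1) -> (1,2): occupied ('#') -> FAIL
  offset (1,0) -> (2,1): empty -> OK
  offset (1,1) -> (2,2): occupied ('#') -> FAIL
All cells valid: no

Answer: no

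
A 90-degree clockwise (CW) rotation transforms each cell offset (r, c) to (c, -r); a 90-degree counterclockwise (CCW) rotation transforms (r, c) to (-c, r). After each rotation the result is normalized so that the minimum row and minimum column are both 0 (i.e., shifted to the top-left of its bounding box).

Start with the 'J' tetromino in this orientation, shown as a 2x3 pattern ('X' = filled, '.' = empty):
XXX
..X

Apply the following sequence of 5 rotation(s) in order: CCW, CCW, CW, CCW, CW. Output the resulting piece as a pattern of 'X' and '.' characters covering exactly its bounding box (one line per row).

Start:
XXX
..X
After rotation 1 (CCW):
XX
X.
X.
After rotation 2 (CCW):
X..
XXX
After rotation 3 (CW):
XX
X.
X.
After rotation 4 (CCW):
X..
XXX
After rotation 5 (CW):
XX
X.
X.

Answer: XX
X.
X.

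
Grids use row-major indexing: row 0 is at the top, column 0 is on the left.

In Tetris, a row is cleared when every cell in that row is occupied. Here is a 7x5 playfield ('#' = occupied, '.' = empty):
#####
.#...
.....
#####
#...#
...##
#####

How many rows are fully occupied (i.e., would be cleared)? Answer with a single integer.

Answer: 3

Derivation:
Check each row:
  row 0: 0 empty cells -> FULL (clear)
  row 1: 4 empty cells -> not full
  row 2: 5 empty cells -> not full
  row 3: 0 empty cells -> FULL (clear)
  row 4: 3 empty cells -> not full
  row 5: 3 empty cells -> not full
  row 6: 0 empty cells -> FULL (clear)
Total rows cleared: 3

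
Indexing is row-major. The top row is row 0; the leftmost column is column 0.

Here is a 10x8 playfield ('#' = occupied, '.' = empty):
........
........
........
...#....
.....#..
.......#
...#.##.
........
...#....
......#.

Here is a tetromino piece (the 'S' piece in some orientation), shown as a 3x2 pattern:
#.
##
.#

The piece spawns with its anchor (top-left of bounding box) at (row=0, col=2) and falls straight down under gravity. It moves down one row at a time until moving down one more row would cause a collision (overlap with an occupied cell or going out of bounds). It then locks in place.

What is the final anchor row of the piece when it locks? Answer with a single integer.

Answer: 0

Derivation:
Spawn at (row=0, col=2). Try each row:
  row 0: fits
  row 1: blocked -> lock at row 0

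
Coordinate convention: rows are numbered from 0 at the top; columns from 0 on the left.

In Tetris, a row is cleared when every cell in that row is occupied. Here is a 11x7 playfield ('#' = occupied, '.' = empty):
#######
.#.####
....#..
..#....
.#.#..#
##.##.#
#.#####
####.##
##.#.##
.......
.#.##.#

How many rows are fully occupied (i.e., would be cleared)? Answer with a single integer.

Answer: 1

Derivation:
Check each row:
  row 0: 0 empty cells -> FULL (clear)
  row 1: 2 empty cells -> not full
  row 2: 6 empty cells -> not full
  row 3: 6 empty cells -> not full
  row 4: 4 empty cells -> not full
  row 5: 2 empty cells -> not full
  row 6: 1 empty cell -> not full
  row 7: 1 empty cell -> not full
  row 8: 2 empty cells -> not full
  row 9: 7 empty cells -> not full
  row 10: 3 empty cells -> not full
Total rows cleared: 1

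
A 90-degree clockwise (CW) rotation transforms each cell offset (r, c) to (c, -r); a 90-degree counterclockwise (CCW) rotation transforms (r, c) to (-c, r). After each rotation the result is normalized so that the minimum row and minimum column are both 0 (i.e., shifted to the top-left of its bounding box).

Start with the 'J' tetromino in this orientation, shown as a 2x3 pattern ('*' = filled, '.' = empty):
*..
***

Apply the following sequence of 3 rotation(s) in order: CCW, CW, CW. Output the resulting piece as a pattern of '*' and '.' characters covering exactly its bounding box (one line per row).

Answer: **
*.
*.

Derivation:
Start:
*..
***
After rotation 1 (CCW):
.*
.*
**
After rotation 2 (CW):
*..
***
After rotation 3 (CW):
**
*.
*.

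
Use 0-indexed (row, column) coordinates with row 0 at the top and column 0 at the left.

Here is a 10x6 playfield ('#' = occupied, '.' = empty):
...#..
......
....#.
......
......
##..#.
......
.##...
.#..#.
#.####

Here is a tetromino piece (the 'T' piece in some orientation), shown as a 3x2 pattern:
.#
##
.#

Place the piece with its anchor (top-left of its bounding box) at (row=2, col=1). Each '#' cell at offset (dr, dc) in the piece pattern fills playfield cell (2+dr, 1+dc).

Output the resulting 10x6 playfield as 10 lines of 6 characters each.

Answer: ...#..
......
..#.#.
.##...
..#...
##..#.
......
.##...
.#..#.
#.####

Derivation:
Fill (2+0,1+1) = (2,2)
Fill (2+1,1+0) = (3,1)
Fill (2+1,1+1) = (3,2)
Fill (2+2,1+1) = (4,2)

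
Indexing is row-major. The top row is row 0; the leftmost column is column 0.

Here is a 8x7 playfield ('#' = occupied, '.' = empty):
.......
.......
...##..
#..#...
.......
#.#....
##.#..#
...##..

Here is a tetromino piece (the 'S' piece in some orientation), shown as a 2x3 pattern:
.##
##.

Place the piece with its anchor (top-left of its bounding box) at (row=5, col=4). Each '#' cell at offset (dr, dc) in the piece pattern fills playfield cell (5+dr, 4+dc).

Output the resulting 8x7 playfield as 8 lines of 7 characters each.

Fill (5+0,4+1) = (5,5)
Fill (5+0,4+2) = (5,6)
Fill (5+1,4+0) = (6,4)
Fill (5+1,4+1) = (6,5)

Answer: .......
.......
...##..
#..#...
.......
#.#..##
##.####
...##..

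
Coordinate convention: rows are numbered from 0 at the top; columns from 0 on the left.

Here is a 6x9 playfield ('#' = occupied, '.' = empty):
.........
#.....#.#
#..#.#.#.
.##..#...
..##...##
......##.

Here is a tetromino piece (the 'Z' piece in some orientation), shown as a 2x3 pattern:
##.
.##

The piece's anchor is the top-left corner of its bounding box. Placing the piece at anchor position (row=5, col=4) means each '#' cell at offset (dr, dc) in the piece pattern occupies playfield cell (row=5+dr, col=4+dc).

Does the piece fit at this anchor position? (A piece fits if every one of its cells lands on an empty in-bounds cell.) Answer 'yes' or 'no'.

Answer: no

Derivation:
Check each piece cell at anchor (5, 4):
  offset (0,0) -> (5,4): empty -> OK
  offset (0,1) -> (5,5): empty -> OK
  offset (1,1) -> (6,5): out of bounds -> FAIL
  offset (1,2) -> (6,6): out of bounds -> FAIL
All cells valid: no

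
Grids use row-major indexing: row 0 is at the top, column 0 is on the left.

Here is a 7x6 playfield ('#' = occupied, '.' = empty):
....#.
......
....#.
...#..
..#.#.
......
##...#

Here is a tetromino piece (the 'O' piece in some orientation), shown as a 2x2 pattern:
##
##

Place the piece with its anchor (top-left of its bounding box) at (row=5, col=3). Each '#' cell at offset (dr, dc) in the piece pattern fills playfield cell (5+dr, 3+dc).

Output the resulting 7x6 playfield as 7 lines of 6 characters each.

Fill (5+0,3+0) = (5,3)
Fill (5+0,3+1) = (5,4)
Fill (5+1,3+0) = (6,3)
Fill (5+1,3+1) = (6,4)

Answer: ....#.
......
....#.
...#..
..#.#.
...##.
##.###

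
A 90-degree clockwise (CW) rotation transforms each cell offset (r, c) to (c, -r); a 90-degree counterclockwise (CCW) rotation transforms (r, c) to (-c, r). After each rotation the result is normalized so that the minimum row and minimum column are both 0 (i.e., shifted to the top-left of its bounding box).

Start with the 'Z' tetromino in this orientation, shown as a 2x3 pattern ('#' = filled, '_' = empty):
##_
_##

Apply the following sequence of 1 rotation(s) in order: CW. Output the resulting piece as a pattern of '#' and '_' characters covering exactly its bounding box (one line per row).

Start:
##_
_##
After rotation 1 (CW):
_#
##
#_

Answer: _#
##
#_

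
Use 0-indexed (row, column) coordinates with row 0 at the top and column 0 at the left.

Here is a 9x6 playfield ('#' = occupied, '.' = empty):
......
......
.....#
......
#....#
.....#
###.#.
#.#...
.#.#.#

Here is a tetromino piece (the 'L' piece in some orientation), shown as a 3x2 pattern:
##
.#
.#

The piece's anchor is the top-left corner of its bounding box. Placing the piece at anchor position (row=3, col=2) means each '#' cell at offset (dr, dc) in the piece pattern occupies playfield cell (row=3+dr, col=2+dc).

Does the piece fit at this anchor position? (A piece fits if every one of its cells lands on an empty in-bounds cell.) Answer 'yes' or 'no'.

Check each piece cell at anchor (3, 2):
  offset (0,0) -> (3,2): empty -> OK
  offset (0,1) -> (3,3): empty -> OK
  offset (1,1) -> (4,3): empty -> OK
  offset (2,1) -> (5,3): empty -> OK
All cells valid: yes

Answer: yes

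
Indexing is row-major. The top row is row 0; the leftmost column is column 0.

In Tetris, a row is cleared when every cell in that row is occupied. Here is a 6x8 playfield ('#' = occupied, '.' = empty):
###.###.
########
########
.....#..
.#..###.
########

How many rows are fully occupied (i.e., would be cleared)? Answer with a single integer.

Answer: 3

Derivation:
Check each row:
  row 0: 2 empty cells -> not full
  row 1: 0 empty cells -> FULL (clear)
  row 2: 0 empty cells -> FULL (clear)
  row 3: 7 empty cells -> not full
  row 4: 4 empty cells -> not full
  row 5: 0 empty cells -> FULL (clear)
Total rows cleared: 3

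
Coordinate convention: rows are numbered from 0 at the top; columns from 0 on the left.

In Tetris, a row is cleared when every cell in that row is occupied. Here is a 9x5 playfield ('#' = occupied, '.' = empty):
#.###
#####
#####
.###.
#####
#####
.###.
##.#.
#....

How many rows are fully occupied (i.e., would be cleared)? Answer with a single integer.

Answer: 4

Derivation:
Check each row:
  row 0: 1 empty cell -> not full
  row 1: 0 empty cells -> FULL (clear)
  row 2: 0 empty cells -> FULL (clear)
  row 3: 2 empty cells -> not full
  row 4: 0 empty cells -> FULL (clear)
  row 5: 0 empty cells -> FULL (clear)
  row 6: 2 empty cells -> not full
  row 7: 2 empty cells -> not full
  row 8: 4 empty cells -> not full
Total rows cleared: 4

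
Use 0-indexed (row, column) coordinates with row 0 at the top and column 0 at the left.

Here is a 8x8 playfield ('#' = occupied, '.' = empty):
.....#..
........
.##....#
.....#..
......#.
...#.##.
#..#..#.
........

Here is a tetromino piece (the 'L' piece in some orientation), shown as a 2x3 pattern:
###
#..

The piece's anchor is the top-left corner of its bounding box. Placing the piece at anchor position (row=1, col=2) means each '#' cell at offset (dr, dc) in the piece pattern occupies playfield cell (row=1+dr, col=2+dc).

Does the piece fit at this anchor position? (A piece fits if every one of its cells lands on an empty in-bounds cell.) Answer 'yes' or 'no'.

Check each piece cell at anchor (1, 2):
  offset (0,0) -> (1,2): empty -> OK
  offset (0,1) -> (1,3): empty -> OK
  offset (0,2) -> (1,4): empty -> OK
  offset (1,0) -> (2,2): occupied ('#') -> FAIL
All cells valid: no

Answer: no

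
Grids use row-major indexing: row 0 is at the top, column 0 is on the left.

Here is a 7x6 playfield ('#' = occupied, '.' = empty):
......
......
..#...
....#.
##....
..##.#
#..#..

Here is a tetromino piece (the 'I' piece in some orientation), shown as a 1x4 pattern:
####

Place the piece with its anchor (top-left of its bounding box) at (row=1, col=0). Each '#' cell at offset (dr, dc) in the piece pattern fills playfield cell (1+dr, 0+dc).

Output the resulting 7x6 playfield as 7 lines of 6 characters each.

Fill (1+0,0+0) = (1,0)
Fill (1+0,0+1) = (1,1)
Fill (1+0,0+2) = (1,2)
Fill (1+0,0+3) = (1,3)

Answer: ......
####..
..#...
....#.
##....
..##.#
#..#..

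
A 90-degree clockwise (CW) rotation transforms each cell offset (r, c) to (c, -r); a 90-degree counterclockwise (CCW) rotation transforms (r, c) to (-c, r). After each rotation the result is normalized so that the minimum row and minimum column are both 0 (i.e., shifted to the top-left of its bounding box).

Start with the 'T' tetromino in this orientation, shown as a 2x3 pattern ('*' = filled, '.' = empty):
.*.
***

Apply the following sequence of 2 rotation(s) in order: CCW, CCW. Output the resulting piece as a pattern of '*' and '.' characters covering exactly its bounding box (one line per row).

Answer: ***
.*.

Derivation:
Start:
.*.
***
After rotation 1 (CCW):
.*
**
.*
After rotation 2 (CCW):
***
.*.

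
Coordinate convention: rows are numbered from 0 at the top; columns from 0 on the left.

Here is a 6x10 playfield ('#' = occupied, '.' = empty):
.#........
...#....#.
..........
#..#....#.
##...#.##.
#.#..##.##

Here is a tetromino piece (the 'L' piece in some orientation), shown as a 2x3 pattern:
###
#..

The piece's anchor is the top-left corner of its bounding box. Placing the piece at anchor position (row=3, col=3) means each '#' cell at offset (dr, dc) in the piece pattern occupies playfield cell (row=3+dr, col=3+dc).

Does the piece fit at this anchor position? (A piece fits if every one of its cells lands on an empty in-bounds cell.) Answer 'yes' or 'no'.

Check each piece cell at anchor (3, 3):
  offset (0,0) -> (3,3): occupied ('#') -> FAIL
  offset (0,1) -> (3,4): empty -> OK
  offset (0,2) -> (3,5): empty -> OK
  offset (1,0) -> (4,3): empty -> OK
All cells valid: no

Answer: no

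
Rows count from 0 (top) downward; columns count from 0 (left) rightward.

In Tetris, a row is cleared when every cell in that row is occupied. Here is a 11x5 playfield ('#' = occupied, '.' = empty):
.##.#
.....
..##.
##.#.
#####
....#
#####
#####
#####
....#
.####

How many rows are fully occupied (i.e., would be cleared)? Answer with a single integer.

Answer: 4

Derivation:
Check each row:
  row 0: 2 empty cells -> not full
  row 1: 5 empty cells -> not full
  row 2: 3 empty cells -> not full
  row 3: 2 empty cells -> not full
  row 4: 0 empty cells -> FULL (clear)
  row 5: 4 empty cells -> not full
  row 6: 0 empty cells -> FULL (clear)
  row 7: 0 empty cells -> FULL (clear)
  row 8: 0 empty cells -> FULL (clear)
  row 9: 4 empty cells -> not full
  row 10: 1 empty cell -> not full
Total rows cleared: 4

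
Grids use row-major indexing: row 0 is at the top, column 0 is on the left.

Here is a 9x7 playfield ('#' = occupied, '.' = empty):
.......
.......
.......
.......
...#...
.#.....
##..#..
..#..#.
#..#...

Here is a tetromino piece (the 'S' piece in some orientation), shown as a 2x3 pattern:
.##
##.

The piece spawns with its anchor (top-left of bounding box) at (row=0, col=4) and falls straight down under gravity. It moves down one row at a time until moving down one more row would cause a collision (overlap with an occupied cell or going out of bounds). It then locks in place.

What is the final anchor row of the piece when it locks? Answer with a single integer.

Spawn at (row=0, col=4). Try each row:
  row 0: fits
  row 1: fits
  row 2: fits
  row 3: fits
  row 4: fits
  row 5: blocked -> lock at row 4

Answer: 4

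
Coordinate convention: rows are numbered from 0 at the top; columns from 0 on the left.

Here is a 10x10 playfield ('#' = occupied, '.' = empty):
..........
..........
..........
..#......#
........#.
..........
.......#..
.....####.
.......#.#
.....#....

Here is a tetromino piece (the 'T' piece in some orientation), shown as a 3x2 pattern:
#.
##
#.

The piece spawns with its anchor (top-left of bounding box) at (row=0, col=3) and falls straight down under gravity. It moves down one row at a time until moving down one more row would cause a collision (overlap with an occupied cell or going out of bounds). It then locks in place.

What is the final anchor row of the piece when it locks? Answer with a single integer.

Answer: 7

Derivation:
Spawn at (row=0, col=3). Try each row:
  row 0: fits
  row 1: fits
  row 2: fits
  row 3: fits
  row 4: fits
  row 5: fits
  row 6: fits
  row 7: fits
  row 8: blocked -> lock at row 7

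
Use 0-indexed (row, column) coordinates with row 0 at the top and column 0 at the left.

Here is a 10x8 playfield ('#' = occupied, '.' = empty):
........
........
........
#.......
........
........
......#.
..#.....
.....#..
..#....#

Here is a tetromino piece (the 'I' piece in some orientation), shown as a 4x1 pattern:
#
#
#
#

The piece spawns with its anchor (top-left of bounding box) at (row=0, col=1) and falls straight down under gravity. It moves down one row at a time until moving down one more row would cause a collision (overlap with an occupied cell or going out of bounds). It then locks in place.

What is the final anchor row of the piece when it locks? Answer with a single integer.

Answer: 6

Derivation:
Spawn at (row=0, col=1). Try each row:
  row 0: fits
  row 1: fits
  row 2: fits
  row 3: fits
  row 4: fits
  row 5: fits
  row 6: fits
  row 7: blocked -> lock at row 6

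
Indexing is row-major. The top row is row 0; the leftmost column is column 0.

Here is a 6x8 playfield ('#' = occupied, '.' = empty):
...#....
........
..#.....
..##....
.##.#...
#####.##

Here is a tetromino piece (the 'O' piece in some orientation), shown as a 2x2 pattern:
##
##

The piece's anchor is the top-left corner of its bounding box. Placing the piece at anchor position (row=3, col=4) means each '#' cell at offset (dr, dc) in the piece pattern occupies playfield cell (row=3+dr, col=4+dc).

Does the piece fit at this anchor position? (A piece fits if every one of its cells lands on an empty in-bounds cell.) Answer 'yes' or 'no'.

Check each piece cell at anchor (3, 4):
  offset (0,0) -> (3,4): empty -> OK
  offset (0,1) -> (3,5): empty -> OK
  offset (1,0) -> (4,4): occupied ('#') -> FAIL
  offset (1,1) -> (4,5): empty -> OK
All cells valid: no

Answer: no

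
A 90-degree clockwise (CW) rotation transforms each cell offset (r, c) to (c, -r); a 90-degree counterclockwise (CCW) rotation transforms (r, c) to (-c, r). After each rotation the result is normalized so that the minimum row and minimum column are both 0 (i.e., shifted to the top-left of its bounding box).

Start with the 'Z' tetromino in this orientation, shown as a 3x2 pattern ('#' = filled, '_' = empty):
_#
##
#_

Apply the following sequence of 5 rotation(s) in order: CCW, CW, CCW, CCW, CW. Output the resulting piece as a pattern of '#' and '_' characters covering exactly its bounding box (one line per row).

Answer: ##_
_##

Derivation:
Start:
_#
##
#_
After rotation 1 (CCW):
##_
_##
After rotation 2 (CW):
_#
##
#_
After rotation 3 (CCW):
##_
_##
After rotation 4 (CCW):
_#
##
#_
After rotation 5 (CW):
##_
_##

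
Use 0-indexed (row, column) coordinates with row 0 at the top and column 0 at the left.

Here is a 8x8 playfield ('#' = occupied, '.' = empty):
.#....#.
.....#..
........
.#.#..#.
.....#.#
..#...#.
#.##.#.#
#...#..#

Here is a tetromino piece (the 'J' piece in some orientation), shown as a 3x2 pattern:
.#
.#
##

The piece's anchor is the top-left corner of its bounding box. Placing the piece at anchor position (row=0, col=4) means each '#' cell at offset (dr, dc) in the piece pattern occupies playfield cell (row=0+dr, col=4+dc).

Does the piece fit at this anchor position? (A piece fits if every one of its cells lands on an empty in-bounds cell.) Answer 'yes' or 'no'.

Answer: no

Derivation:
Check each piece cell at anchor (0, 4):
  offset (0,1) -> (0,5): empty -> OK
  offset (1,1) -> (1,5): occupied ('#') -> FAIL
  offset (2,0) -> (2,4): empty -> OK
  offset (2,1) -> (2,5): empty -> OK
All cells valid: no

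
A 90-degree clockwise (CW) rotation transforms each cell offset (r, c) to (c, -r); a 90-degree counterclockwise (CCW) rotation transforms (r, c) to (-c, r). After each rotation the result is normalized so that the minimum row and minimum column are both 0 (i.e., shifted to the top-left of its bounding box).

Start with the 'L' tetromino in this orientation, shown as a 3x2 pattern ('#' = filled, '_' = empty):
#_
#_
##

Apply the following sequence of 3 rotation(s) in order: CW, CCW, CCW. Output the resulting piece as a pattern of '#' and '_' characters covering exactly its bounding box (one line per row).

Start:
#_
#_
##
After rotation 1 (CW):
###
#__
After rotation 2 (CCW):
#_
#_
##
After rotation 3 (CCW):
__#
###

Answer: __#
###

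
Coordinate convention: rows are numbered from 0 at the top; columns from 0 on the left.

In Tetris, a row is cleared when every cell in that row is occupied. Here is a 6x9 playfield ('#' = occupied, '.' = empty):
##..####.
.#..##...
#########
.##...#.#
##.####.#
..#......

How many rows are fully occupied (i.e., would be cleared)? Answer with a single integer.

Check each row:
  row 0: 3 empty cells -> not full
  row 1: 6 empty cells -> not full
  row 2: 0 empty cells -> FULL (clear)
  row 3: 5 empty cells -> not full
  row 4: 2 empty cells -> not full
  row 5: 8 empty cells -> not full
Total rows cleared: 1

Answer: 1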